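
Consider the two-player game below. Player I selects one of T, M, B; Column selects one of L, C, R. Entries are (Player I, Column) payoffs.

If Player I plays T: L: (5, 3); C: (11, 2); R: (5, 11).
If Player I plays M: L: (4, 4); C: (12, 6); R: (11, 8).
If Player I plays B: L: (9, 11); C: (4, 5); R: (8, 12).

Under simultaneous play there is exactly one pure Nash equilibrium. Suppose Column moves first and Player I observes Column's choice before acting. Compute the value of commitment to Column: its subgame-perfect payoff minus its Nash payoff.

3

Solve by backward induction (Column leads).
- L: Player I compares 5, 4, 9 and picks B; Column would get 11.
- C: Player I compares 11, 12, 4 and picks M; Column would get 6.
- R: Player I compares 5, 11, 8 and picks M; Column would get 8.
Maximizing over 11, 6, 8, Column chooses L. Subgame-perfect outcome: (B, L) with payoffs (9, 11).
Now find the simultaneous Nash equilibrium.
Player I's best replies: L→B; C→M; R→M.
Column's best replies: T→R; M→R; B→R.
Only (M, R) has each player best-responding; Nash payoffs (11, 8).
Column's commitment gain: 11 − 8 = 3.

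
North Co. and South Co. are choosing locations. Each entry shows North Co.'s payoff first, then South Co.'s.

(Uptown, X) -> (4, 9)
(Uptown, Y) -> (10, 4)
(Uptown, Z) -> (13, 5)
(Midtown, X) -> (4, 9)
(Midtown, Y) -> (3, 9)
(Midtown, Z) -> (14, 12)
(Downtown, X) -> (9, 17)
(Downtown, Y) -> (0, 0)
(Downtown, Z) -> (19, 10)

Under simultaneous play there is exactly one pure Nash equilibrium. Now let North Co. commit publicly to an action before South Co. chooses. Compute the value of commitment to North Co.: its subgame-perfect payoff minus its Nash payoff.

5

South Co. best-responds to each possible North Co. move:
- Uptown → South Co. plays X (best of 9, 4, 5); North Co. gets 4.
- Midtown → South Co. plays Z (best of 9, 9, 12); North Co. gets 14.
- Downtown → South Co. plays X (best of 17, 0, 10); North Co. gets 9.
Among 4, 14, 9, the best is 14 at Midtown. Subgame-perfect outcome: (Midtown, Z) with payoffs (14, 12).
For the simultaneous game, intersect best replies.
North Co.'s best replies: X→Downtown; Y→Uptown; Z→Downtown.
South Co.'s best replies: Uptown→X; Midtown→Z; Downtown→X.
The unique mutual best reply is (Downtown, X), giving (9, 17).
North Co.'s commitment gain: 14 − 9 = 5.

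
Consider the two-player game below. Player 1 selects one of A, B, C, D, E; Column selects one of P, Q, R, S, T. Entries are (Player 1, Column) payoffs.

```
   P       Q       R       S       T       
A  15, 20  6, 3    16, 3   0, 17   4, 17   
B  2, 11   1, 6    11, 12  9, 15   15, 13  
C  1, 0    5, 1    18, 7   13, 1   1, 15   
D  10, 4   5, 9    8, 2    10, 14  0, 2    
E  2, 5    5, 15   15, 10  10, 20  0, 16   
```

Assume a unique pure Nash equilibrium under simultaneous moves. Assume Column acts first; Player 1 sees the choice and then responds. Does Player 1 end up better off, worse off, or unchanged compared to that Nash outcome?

unchanged

Solve by backward induction (Column leads).
- P: Player 1 compares 15, 2, 1, 10, 2 and picks A; Column would get 20.
- Q: Player 1 compares 6, 1, 5, 5, 5 and picks A; Column would get 3.
- R: Player 1 compares 16, 11, 18, 8, 15 and picks C; Column would get 7.
- S: Player 1 compares 0, 9, 13, 10, 10 and picks C; Column would get 1.
- T: Player 1 compares 4, 15, 1, 0, 0 and picks B; Column would get 13.
Column's induced payoffs are 20, 3, 7, 1, 13, so Column commits to P. Subgame-perfect outcome: (A, P) with payoffs (15, 20).
Under simultaneous play:
Player 1's best replies: P→A; Q→A; R→C; S→C; T→B.
Column's best replies: A→P; B→S; C→T; D→S; E→S.
The unique mutual best reply is (A, P), giving (15, 20).
Player 1 earns 15 sequentially versus 15 at the Nash outcome: unchanged.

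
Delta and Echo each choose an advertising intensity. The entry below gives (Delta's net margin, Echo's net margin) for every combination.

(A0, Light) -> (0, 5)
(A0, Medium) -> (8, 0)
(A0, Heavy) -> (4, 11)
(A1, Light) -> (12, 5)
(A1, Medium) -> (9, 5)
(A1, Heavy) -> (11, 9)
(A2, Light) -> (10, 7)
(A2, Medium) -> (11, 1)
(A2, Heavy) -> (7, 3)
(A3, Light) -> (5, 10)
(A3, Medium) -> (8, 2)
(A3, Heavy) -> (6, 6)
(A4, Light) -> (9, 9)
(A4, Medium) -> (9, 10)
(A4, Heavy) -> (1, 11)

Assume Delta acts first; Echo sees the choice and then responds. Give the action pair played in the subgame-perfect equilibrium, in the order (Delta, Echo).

(A1, Heavy)

Backward induction with Delta moving first.
- A0: BR = Heavy, leader payoff 4.
- A1: BR = Heavy, leader payoff 11.
- A2: BR = Light, leader payoff 10.
- A3: BR = Light, leader payoff 5.
- A4: BR = Heavy, leader payoff 1.
Delta's induced payoffs are 4, 11, 10, 5, 1, so Delta commits to A1. Subgame-perfect outcome: (A1, Heavy) with payoffs (11, 9).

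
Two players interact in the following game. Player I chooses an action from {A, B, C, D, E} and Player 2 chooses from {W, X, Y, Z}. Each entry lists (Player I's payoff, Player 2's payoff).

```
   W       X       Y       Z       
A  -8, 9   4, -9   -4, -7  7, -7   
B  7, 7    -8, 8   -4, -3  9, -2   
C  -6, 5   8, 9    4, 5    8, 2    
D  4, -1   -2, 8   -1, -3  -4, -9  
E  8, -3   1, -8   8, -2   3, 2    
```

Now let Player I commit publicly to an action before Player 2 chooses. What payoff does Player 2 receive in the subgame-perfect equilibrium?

9

Player 2 best-responds to each possible Player I move:
- A: BR = W, leader payoff -8.
- B: BR = X, leader payoff -8.
- C: BR = X, leader payoff 8.
- D: BR = X, leader payoff -2.
- E: BR = Z, leader payoff 3.
Maximizing over -8, -8, 8, -2, 3, Player I chooses C. Subgame-perfect outcome: (C, X) with payoffs (8, 9).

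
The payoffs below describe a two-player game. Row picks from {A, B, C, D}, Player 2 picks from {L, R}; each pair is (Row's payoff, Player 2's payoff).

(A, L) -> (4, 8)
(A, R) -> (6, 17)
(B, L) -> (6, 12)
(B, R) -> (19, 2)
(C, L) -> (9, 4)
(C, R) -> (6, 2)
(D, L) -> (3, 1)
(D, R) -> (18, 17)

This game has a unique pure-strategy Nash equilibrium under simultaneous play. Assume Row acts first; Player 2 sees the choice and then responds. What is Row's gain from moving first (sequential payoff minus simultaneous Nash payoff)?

Work backward from Player 2's decision.
- A → Player 2 plays R (best of 8, 17); Row gets 6.
- B → Player 2 plays L (best of 12, 2); Row gets 6.
- C → Player 2 plays L (best of 4, 2); Row gets 9.
- D → Player 2 plays R (best of 1, 17); Row gets 18.
Among 6, 6, 9, 18, the best is 18 at D. Subgame-perfect outcome: (D, R) with payoffs (18, 17).
Now find the simultaneous Nash equilibrium.
Row's best replies: L→C; R→B.
Player 2's best replies: A→R; B→L; C→L; D→R.
The unique mutual best reply is (C, L), giving (9, 4).
Row's commitment gain: 18 − 9 = 9.

9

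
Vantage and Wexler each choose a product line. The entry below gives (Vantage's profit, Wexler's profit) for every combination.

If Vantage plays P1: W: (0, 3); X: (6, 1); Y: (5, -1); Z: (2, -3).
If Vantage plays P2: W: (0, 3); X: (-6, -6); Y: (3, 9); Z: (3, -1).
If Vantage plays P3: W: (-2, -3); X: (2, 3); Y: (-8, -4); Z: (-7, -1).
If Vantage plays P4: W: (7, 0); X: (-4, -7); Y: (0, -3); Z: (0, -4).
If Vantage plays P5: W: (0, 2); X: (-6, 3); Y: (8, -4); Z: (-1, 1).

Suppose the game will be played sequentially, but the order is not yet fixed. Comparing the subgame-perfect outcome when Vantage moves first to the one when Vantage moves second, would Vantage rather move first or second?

If Vantage leads: Wexler's best replies are P1→W, P2→Y, P3→X, P4→W, P5→X; Vantage's induced payoffs 0, 3, 2, 7, -6; outcome (P4, W), payoffs (7, 0).
If Wexler leads: Vantage's best replies are W→P4, X→P1, Y→P5, Z→P2; Wexler's induced payoffs 0, 1, -4, -1; outcome (P1, X), payoffs (6, 1).
Vantage gets 7 moving first and 6 moving second, so Vantage prefers to move first.

first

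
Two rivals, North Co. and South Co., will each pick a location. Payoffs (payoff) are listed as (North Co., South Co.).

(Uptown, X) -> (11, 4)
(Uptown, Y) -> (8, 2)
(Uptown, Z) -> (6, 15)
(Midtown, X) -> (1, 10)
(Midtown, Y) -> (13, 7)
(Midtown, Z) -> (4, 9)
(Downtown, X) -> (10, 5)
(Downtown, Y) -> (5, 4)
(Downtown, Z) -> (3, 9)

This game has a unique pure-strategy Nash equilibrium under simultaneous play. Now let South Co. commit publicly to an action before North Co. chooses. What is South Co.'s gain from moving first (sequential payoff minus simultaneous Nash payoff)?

0

North Co. best-responds to each possible South Co. move:
- X → North Co. plays Uptown (best of 11, 1, 10); South Co. gets 4.
- Y → North Co. plays Midtown (best of 8, 13, 5); South Co. gets 7.
- Z → North Co. plays Uptown (best of 6, 4, 3); South Co. gets 15.
Among 4, 7, 15, the best is 15 at Z. Subgame-perfect outcome: (Uptown, Z) with payoffs (6, 15).
Under simultaneous play:
North Co.'s best replies: X→Uptown; Y→Midtown; Z→Uptown.
South Co.'s best replies: Uptown→Z; Midtown→X; Downtown→Z.
The unique mutual best reply is (Uptown, Z), giving (6, 15).
South Co.'s commitment gain: 15 − 15 = 0.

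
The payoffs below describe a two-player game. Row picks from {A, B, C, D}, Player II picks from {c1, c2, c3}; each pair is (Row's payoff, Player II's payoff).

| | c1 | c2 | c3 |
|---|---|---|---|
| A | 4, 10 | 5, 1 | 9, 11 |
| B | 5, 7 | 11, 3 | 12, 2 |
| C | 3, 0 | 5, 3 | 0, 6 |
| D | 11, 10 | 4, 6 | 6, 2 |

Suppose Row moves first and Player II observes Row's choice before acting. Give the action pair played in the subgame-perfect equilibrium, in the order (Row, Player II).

(D, c1)

Work backward from Player II's decision.
- A → Player II plays c3 (best of 10, 1, 11); Row gets 9.
- B → Player II plays c1 (best of 7, 3, 2); Row gets 5.
- C → Player II plays c3 (best of 0, 3, 6); Row gets 0.
- D → Player II plays c1 (best of 10, 6, 2); Row gets 11.
Row's induced payoffs are 9, 5, 0, 11, so Row commits to D. Subgame-perfect outcome: (D, c1) with payoffs (11, 10).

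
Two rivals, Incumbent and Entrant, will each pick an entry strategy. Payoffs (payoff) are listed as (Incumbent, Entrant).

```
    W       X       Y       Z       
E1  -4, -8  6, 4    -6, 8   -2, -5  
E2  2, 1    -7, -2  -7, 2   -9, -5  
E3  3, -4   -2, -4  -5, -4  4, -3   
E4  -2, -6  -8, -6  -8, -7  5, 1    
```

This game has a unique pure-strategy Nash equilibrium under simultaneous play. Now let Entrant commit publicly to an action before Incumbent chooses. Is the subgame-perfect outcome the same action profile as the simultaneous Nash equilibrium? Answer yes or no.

no

Backward induction with Entrant moving first.
- W → Incumbent plays E3 (best of -4, 2, 3, -2); Entrant gets -4.
- X → Incumbent plays E1 (best of 6, -7, -2, -8); Entrant gets 4.
- Y → Incumbent plays E3 (best of -6, -7, -5, -8); Entrant gets -4.
- Z → Incumbent plays E4 (best of -2, -9, 4, 5); Entrant gets 1.
Maximizing over -4, 4, -4, 1, Entrant chooses X. Subgame-perfect outcome: (E1, X) with payoffs (6, 4).
Now find the simultaneous Nash equilibrium.
Incumbent's best replies: W→E3; X→E1; Y→E3; Z→E4.
Entrant's best replies: E1→Y; E2→Y; E3→Z; E4→Z.
Only (E4, Z) has each player best-responding; Nash payoffs (5, 1).
Sequential outcome (E1, X) differs from the Nash profile (E4, Z).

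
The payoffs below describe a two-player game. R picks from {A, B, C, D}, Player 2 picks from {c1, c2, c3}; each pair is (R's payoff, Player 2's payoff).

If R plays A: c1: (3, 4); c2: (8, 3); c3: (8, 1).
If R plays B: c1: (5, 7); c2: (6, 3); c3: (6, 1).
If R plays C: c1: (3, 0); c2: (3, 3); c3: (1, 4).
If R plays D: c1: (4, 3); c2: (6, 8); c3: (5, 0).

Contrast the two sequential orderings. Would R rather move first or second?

If R leads: Player 2's best replies are A→c1, B→c1, C→c3, D→c2; R's induced payoffs 3, 5, 1, 6; outcome (D, c2), payoffs (6, 8).
If Player 2 leads: R's best replies are c1→B, c2→A, c3→A; Player 2's induced payoffs 7, 3, 1; outcome (B, c1), payoffs (5, 7).
R gets 6 moving first and 5 moving second, so R prefers to move first.

first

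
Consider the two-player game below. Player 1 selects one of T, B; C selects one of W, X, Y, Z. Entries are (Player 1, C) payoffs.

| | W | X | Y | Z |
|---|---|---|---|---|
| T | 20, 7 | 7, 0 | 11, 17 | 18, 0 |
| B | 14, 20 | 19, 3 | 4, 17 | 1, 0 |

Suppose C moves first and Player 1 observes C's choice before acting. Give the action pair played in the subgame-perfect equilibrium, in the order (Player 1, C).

(T, Y)

Solve by backward induction (C leads).
- W → Player 1 plays T (best of 20, 14); C gets 7.
- X → Player 1 plays B (best of 7, 19); C gets 3.
- Y → Player 1 plays T (best of 11, 4); C gets 17.
- Z → Player 1 plays T (best of 18, 1); C gets 0.
C's induced payoffs are 7, 3, 17, 0, so C commits to Y. Subgame-perfect outcome: (T, Y) with payoffs (11, 17).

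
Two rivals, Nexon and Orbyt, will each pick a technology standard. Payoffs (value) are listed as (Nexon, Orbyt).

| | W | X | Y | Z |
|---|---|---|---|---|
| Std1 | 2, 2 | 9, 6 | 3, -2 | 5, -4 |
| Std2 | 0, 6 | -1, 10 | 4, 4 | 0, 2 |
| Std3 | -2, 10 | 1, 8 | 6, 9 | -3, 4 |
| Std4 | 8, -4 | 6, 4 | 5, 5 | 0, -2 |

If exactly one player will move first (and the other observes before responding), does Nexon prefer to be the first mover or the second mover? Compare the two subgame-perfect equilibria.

first

If Nexon leads: Orbyt's best replies are Std1→X, Std2→X, Std3→W, Std4→Y; Nexon's induced payoffs 9, -1, -2, 5; outcome (Std1, X), payoffs (9, 6).
If Orbyt leads: Nexon's best replies are W→Std4, X→Std1, Y→Std3, Z→Std1; Orbyt's induced payoffs -4, 6, 9, -4; outcome (Std3, Y), payoffs (6, 9).
Nexon gets 9 moving first and 6 moving second, so Nexon prefers to move first.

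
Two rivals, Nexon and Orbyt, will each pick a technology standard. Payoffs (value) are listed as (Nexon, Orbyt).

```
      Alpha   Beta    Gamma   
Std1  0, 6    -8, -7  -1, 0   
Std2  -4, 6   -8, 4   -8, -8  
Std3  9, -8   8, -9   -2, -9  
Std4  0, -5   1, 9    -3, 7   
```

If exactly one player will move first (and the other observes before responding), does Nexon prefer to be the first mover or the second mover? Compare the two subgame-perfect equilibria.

If Nexon leads: Orbyt's best replies are Std1→Alpha, Std2→Alpha, Std3→Alpha, Std4→Beta; Nexon's induced payoffs 0, -4, 9, 1; outcome (Std3, Alpha), payoffs (9, -8).
If Orbyt leads: Nexon's best replies are Alpha→Std3, Beta→Std3, Gamma→Std1; Orbyt's induced payoffs -8, -9, 0; outcome (Std1, Gamma), payoffs (-1, 0).
Nexon gets 9 moving first and -1 moving second, so Nexon prefers to move first.

first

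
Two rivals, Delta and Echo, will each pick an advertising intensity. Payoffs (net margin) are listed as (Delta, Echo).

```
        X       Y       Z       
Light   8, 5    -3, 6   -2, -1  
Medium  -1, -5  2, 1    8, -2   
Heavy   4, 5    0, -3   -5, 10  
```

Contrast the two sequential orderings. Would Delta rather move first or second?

second

If Delta leads: Echo's best replies are Light→Y, Medium→Y, Heavy→Z; Delta's induced payoffs -3, 2, -5; outcome (Medium, Y), payoffs (2, 1).
If Echo leads: Delta's best replies are X→Light, Y→Medium, Z→Medium; Echo's induced payoffs 5, 1, -2; outcome (Light, X), payoffs (8, 5).
Delta gets 2 moving first and 8 moving second, so Delta prefers to move second.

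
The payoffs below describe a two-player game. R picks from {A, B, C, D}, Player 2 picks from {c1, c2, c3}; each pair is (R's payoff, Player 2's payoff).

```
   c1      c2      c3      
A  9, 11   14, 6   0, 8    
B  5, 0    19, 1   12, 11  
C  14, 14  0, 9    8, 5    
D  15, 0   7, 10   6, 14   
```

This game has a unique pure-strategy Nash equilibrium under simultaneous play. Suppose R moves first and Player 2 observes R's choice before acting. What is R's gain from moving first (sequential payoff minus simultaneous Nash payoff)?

Player 2 best-responds to each possible R move:
- A: BR = c1, leader payoff 9.
- B: BR = c3, leader payoff 12.
- C: BR = c1, leader payoff 14.
- D: BR = c3, leader payoff 6.
Maximizing over 9, 12, 14, 6, R chooses C. Subgame-perfect outcome: (C, c1) with payoffs (14, 14).
Under simultaneous play:
R's best replies: c1→D; c2→B; c3→B.
Player 2's best replies: A→c1; B→c3; C→c1; D→c3.
Only (B, c3) has each player best-responding; Nash payoffs (12, 11).
R's commitment gain: 14 − 12 = 2.

2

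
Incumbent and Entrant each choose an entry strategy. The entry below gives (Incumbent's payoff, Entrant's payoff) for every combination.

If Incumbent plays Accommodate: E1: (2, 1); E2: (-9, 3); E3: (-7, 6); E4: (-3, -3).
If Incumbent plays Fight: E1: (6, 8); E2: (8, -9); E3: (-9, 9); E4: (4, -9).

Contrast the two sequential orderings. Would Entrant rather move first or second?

first

If Incumbent leads: Entrant's best replies are Accommodate→E3, Fight→E3; Incumbent's induced payoffs -7, -9; outcome (Accommodate, E3), payoffs (-7, 6).
If Entrant leads: Incumbent's best replies are E1→Fight, E2→Fight, E3→Accommodate, E4→Fight; Entrant's induced payoffs 8, -9, 6, -9; outcome (Fight, E1), payoffs (6, 8).
Entrant gets 8 moving first and 6 moving second, so Entrant prefers to move first.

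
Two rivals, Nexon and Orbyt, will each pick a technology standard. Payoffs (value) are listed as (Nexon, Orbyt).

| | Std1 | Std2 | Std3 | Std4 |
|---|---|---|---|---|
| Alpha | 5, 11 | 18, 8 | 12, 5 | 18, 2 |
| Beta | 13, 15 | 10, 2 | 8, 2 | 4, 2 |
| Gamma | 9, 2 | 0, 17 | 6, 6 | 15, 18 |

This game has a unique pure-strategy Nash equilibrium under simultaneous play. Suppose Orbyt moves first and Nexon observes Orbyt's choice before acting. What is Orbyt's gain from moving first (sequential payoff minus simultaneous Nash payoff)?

Backward induction with Orbyt moving first.
- Std1: Nexon compares 5, 13, 9 and picks Beta; Orbyt would get 15.
- Std2: Nexon compares 18, 10, 0 and picks Alpha; Orbyt would get 8.
- Std3: Nexon compares 12, 8, 6 and picks Alpha; Orbyt would get 5.
- Std4: Nexon compares 18, 4, 15 and picks Alpha; Orbyt would get 2.
Among 15, 8, 5, 2, the best is 15 at Std1. Subgame-perfect outcome: (Beta, Std1) with payoffs (13, 15).
For the simultaneous game, intersect best replies.
Nexon's best replies: Std1→Beta; Std2→Alpha; Std3→Alpha; Std4→Alpha.
Orbyt's best replies: Alpha→Std1; Beta→Std1; Gamma→Std4.
Only (Beta, Std1) has each player best-responding; Nash payoffs (13, 15).
Orbyt's commitment gain: 15 − 15 = 0.

0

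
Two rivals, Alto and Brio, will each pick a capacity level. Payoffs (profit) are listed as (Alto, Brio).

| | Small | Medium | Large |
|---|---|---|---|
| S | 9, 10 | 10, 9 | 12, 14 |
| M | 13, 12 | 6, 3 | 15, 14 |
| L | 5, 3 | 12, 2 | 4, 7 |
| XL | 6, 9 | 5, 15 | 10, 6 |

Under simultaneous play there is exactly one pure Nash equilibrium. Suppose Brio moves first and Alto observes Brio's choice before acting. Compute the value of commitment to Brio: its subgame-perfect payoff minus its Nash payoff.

Work backward from Alto's decision.
- Small → Alto plays M (best of 9, 13, 5, 6); Brio gets 12.
- Medium → Alto plays L (best of 10, 6, 12, 5); Brio gets 2.
- Large → Alto plays M (best of 12, 15, 4, 10); Brio gets 14.
Brio's induced payoffs are 12, 2, 14, so Brio commits to Large. Subgame-perfect outcome: (M, Large) with payoffs (15, 14).
Under simultaneous play:
Alto's best replies: Small→M; Medium→L; Large→M.
Brio's best replies: S→Large; M→Large; L→Large; XL→Medium.
Only (M, Large) has each player best-responding; Nash payoffs (15, 14).
Brio's commitment gain: 14 − 14 = 0.

0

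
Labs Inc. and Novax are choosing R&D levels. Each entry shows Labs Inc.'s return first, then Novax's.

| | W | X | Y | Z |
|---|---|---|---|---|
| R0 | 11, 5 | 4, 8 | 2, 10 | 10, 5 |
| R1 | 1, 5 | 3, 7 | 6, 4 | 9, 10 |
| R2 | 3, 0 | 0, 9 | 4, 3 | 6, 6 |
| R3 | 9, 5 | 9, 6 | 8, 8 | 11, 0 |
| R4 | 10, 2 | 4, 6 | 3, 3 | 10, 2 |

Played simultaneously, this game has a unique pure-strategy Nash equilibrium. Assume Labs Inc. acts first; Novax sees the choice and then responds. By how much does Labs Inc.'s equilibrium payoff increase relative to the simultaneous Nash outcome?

1

Solve by backward induction (Labs Inc. leads).
- R0: Novax compares 5, 8, 10, 5 and picks Y; Labs Inc. would get 2.
- R1: Novax compares 5, 7, 4, 10 and picks Z; Labs Inc. would get 9.
- R2: Novax compares 0, 9, 3, 6 and picks X; Labs Inc. would get 0.
- R3: Novax compares 5, 6, 8, 0 and picks Y; Labs Inc. would get 8.
- R4: Novax compares 2, 6, 3, 2 and picks X; Labs Inc. would get 4.
Among 2, 9, 0, 8, 4, the best is 9 at R1. Subgame-perfect outcome: (R1, Z) with payoffs (9, 10).
For the simultaneous game, intersect best replies.
Labs Inc.'s best replies: W→R0; X→R3; Y→R3; Z→R3.
Novax's best replies: R0→Y; R1→Z; R2→X; R3→Y; R4→X.
The unique mutual best reply is (R3, Y), giving (8, 8).
Labs Inc.'s commitment gain: 9 − 8 = 1.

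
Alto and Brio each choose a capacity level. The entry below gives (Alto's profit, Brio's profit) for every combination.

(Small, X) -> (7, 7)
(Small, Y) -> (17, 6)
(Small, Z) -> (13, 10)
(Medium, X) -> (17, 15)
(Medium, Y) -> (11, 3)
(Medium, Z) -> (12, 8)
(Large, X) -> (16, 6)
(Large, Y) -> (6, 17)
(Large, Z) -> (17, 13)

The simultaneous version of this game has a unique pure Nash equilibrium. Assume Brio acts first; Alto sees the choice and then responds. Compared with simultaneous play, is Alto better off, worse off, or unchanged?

unchanged

Solve by backward induction (Brio leads).
- X → Alto plays Medium (best of 7, 17, 16); Brio gets 15.
- Y → Alto plays Small (best of 17, 11, 6); Brio gets 6.
- Z → Alto plays Large (best of 13, 12, 17); Brio gets 13.
Maximizing over 15, 6, 13, Brio chooses X. Subgame-perfect outcome: (Medium, X) with payoffs (17, 15).
For the simultaneous game, intersect best replies.
Alto's best replies: X→Medium; Y→Small; Z→Large.
Brio's best replies: Small→Z; Medium→X; Large→Y.
The unique mutual best reply is (Medium, X), giving (17, 15).
Alto earns 17 sequentially versus 17 at the Nash outcome: unchanged.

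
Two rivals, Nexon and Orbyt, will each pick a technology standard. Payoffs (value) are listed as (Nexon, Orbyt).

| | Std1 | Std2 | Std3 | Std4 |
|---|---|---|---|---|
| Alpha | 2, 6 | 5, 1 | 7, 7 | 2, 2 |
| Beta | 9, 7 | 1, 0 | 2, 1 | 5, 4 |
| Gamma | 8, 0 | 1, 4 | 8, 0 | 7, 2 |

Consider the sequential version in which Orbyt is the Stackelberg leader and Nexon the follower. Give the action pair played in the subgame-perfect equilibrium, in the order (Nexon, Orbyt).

Work backward from Nexon's decision.
- Std1 → Nexon plays Beta (best of 2, 9, 8); Orbyt gets 7.
- Std2 → Nexon plays Alpha (best of 5, 1, 1); Orbyt gets 1.
- Std3 → Nexon plays Gamma (best of 7, 2, 8); Orbyt gets 0.
- Std4 → Nexon plays Gamma (best of 2, 5, 7); Orbyt gets 2.
Maximizing over 7, 1, 0, 2, Orbyt chooses Std1. Subgame-perfect outcome: (Beta, Std1) with payoffs (9, 7).

(Beta, Std1)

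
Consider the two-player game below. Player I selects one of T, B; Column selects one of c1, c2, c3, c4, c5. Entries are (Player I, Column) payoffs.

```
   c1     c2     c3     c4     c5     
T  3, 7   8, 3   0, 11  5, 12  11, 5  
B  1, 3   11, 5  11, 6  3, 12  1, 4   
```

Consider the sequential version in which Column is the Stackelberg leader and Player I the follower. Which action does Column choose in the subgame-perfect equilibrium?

Solve by backward induction (Column leads).
- c1 → Player I plays T (best of 3, 1); Column gets 7.
- c2 → Player I plays B (best of 8, 11); Column gets 5.
- c3 → Player I plays B (best of 0, 11); Column gets 6.
- c4 → Player I plays T (best of 5, 3); Column gets 12.
- c5 → Player I plays T (best of 11, 1); Column gets 5.
Column's induced payoffs are 7, 5, 6, 12, 5, so Column commits to c4. Subgame-perfect outcome: (T, c4) with payoffs (5, 12).

c4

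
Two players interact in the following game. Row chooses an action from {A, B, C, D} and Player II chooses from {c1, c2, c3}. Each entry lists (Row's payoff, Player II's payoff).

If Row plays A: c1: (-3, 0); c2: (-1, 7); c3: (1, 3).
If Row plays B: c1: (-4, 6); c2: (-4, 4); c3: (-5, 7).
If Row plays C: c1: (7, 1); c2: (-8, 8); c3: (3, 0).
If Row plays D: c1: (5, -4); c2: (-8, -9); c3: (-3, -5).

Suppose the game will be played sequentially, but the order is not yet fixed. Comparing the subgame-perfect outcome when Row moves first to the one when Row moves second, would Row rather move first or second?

If Row leads: Player II's best replies are A→c2, B→c3, C→c2, D→c1; Row's induced payoffs -1, -5, -8, 5; outcome (D, c1), payoffs (5, -4).
If Player II leads: Row's best replies are c1→C, c2→A, c3→C; Player II's induced payoffs 1, 7, 0; outcome (A, c2), payoffs (-1, 7).
Row gets 5 moving first and -1 moving second, so Row prefers to move first.

first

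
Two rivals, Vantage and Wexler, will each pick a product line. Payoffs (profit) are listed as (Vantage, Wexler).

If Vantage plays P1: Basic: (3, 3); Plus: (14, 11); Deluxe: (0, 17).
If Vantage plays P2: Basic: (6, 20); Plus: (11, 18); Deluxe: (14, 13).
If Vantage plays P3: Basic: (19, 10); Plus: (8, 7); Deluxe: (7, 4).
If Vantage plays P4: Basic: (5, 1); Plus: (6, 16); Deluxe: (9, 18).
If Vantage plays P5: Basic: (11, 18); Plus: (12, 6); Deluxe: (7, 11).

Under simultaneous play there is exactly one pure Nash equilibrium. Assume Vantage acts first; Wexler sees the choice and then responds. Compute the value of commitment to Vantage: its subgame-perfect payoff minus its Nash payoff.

0

Work backward from Wexler's decision.
- P1: Wexler compares 3, 11, 17 and picks Deluxe; Vantage would get 0.
- P2: Wexler compares 20, 18, 13 and picks Basic; Vantage would get 6.
- P3: Wexler compares 10, 7, 4 and picks Basic; Vantage would get 19.
- P4: Wexler compares 1, 16, 18 and picks Deluxe; Vantage would get 9.
- P5: Wexler compares 18, 6, 11 and picks Basic; Vantage would get 11.
Maximizing over 0, 6, 19, 9, 11, Vantage chooses P3. Subgame-perfect outcome: (P3, Basic) with payoffs (19, 10).
Under simultaneous play:
Vantage's best replies: Basic→P3; Plus→P1; Deluxe→P2.
Wexler's best replies: P1→Deluxe; P2→Basic; P3→Basic; P4→Deluxe; P5→Basic.
Only (P3, Basic) has each player best-responding; Nash payoffs (19, 10).
Vantage's commitment gain: 19 − 19 = 0.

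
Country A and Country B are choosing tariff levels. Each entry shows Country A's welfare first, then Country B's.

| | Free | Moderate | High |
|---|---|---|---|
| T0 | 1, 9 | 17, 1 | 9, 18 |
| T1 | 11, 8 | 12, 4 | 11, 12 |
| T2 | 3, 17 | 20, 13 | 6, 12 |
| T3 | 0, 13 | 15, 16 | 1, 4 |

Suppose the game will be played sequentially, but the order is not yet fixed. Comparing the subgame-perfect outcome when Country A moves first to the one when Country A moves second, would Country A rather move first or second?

second

If Country A leads: Country B's best replies are T0→High, T1→High, T2→Free, T3→Moderate; Country A's induced payoffs 9, 11, 3, 15; outcome (T3, Moderate), payoffs (15, 16).
If Country B leads: Country A's best replies are Free→T1, Moderate→T2, High→T1; Country B's induced payoffs 8, 13, 12; outcome (T2, Moderate), payoffs (20, 13).
Country A gets 15 moving first and 20 moving second, so Country A prefers to move second.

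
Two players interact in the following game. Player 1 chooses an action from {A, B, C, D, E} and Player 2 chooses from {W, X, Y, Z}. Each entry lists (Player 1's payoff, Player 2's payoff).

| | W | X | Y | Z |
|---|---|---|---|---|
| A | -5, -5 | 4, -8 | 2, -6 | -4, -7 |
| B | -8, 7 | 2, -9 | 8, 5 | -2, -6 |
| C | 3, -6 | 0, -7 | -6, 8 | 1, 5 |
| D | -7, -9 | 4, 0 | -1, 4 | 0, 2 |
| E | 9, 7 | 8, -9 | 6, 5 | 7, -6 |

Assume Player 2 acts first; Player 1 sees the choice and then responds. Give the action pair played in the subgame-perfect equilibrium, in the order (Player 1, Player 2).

(E, W)

Player 1 best-responds to each possible Player 2 move:
- W: BR = E, leader payoff 7.
- X: BR = E, leader payoff -9.
- Y: BR = B, leader payoff 5.
- Z: BR = E, leader payoff -6.
Player 2's induced payoffs are 7, -9, 5, -6, so Player 2 commits to W. Subgame-perfect outcome: (E, W) with payoffs (9, 7).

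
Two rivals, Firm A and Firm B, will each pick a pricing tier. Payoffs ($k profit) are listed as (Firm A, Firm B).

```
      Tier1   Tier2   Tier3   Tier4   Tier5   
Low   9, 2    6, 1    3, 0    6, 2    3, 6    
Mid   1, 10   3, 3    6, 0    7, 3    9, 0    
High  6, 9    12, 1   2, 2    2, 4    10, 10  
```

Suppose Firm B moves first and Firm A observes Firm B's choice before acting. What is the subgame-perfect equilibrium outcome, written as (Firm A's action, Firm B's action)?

(High, Tier5)

Firm A best-responds to each possible Firm B move:
- Tier1: BR = Low, leader payoff 2.
- Tier2: BR = High, leader payoff 1.
- Tier3: BR = Mid, leader payoff 0.
- Tier4: BR = Mid, leader payoff 3.
- Tier5: BR = High, leader payoff 10.
Among 2, 1, 0, 3, 10, the best is 10 at Tier5. Subgame-perfect outcome: (High, Tier5) with payoffs (10, 10).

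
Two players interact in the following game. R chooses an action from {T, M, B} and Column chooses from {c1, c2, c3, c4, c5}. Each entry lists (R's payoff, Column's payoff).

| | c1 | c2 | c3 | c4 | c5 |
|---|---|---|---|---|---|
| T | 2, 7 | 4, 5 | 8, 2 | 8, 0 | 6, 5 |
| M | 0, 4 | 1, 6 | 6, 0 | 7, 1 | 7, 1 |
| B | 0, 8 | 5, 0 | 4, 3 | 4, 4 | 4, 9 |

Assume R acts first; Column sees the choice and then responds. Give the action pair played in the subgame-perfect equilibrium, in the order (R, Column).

Work backward from Column's decision.
- T: BR = c1, leader payoff 2.
- M: BR = c2, leader payoff 1.
- B: BR = c5, leader payoff 4.
Among 2, 1, 4, the best is 4 at B. Subgame-perfect outcome: (B, c5) with payoffs (4, 9).

(B, c5)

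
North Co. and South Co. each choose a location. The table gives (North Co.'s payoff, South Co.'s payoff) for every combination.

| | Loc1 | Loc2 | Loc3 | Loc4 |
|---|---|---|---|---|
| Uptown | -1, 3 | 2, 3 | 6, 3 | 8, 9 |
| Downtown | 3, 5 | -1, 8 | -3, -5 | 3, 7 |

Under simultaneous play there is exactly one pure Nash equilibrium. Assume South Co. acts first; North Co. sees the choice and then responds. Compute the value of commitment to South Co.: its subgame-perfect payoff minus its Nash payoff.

North Co. best-responds to each possible South Co. move:
- Loc1: BR = Downtown, leader payoff 5.
- Loc2: BR = Uptown, leader payoff 3.
- Loc3: BR = Uptown, leader payoff 3.
- Loc4: BR = Uptown, leader payoff 9.
Maximizing over 5, 3, 3, 9, South Co. chooses Loc4. Subgame-perfect outcome: (Uptown, Loc4) with payoffs (8, 9).
Under simultaneous play:
North Co.'s best replies: Loc1→Downtown; Loc2→Uptown; Loc3→Uptown; Loc4→Uptown.
South Co.'s best replies: Uptown→Loc4; Downtown→Loc2.
The unique mutual best reply is (Uptown, Loc4), giving (8, 9).
South Co.'s commitment gain: 9 − 9 = 0.

0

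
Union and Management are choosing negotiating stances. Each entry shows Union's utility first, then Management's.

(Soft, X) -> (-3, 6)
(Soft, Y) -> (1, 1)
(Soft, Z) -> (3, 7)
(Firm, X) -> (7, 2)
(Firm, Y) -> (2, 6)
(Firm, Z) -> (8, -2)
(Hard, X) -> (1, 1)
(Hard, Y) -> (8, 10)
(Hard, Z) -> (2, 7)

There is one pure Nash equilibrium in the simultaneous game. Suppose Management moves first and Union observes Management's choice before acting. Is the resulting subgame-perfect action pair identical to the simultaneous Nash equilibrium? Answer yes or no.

Union best-responds to each possible Management move:
- X: BR = Firm, leader payoff 2.
- Y: BR = Hard, leader payoff 10.
- Z: BR = Firm, leader payoff -2.
Maximizing over 2, 10, -2, Management chooses Y. Subgame-perfect outcome: (Hard, Y) with payoffs (8, 10).
Under simultaneous play:
Union's best replies: X→Firm; Y→Hard; Z→Firm.
Management's best replies: Soft→Z; Firm→Y; Hard→Y.
The unique mutual best reply is (Hard, Y), giving (8, 10).
Sequential outcome (Hard, Y) coincides with the Nash profile (Hard, Y).

yes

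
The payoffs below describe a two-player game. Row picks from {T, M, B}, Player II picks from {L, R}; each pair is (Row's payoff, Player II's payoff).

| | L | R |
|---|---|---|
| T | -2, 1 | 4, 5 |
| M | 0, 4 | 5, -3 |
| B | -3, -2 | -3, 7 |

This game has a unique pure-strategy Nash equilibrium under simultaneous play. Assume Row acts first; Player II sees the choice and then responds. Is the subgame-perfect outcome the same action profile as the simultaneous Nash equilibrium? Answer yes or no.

Backward induction with Row moving first.
- T → Player II plays R (best of 1, 5); Row gets 4.
- M → Player II plays L (best of 4, -3); Row gets 0.
- B → Player II plays R (best of -2, 7); Row gets -3.
Maximizing over 4, 0, -3, Row chooses T. Subgame-perfect outcome: (T, R) with payoffs (4, 5).
Now find the simultaneous Nash equilibrium.
Row's best replies: L→M; R→M.
Player II's best replies: T→R; M→L; B→R.
The unique mutual best reply is (M, L), giving (0, 4).
Sequential outcome (T, R) differs from the Nash profile (M, L).

no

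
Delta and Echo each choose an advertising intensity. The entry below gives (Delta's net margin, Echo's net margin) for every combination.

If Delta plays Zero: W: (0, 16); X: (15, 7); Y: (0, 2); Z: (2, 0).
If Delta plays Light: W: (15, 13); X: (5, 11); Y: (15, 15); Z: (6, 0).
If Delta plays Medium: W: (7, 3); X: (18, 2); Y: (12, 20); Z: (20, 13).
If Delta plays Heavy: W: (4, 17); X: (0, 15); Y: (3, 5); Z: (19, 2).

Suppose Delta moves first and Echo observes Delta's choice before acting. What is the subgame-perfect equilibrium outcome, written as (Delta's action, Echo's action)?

Backward induction with Delta moving first.
- Zero → Echo plays W (best of 16, 7, 2, 0); Delta gets 0.
- Light → Echo plays Y (best of 13, 11, 15, 0); Delta gets 15.
- Medium → Echo plays Y (best of 3, 2, 20, 13); Delta gets 12.
- Heavy → Echo plays W (best of 17, 15, 5, 2); Delta gets 4.
Maximizing over 0, 15, 12, 4, Delta chooses Light. Subgame-perfect outcome: (Light, Y) with payoffs (15, 15).

(Light, Y)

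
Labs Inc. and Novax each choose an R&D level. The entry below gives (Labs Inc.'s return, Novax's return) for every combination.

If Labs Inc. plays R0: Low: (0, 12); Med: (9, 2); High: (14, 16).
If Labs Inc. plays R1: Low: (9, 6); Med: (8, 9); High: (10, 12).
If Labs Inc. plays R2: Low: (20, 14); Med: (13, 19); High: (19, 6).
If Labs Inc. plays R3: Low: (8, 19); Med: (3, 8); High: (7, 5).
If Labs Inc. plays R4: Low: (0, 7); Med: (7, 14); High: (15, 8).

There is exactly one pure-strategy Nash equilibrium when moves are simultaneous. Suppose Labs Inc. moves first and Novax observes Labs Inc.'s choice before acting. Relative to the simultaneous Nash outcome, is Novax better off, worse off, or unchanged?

worse off

Solve by backward induction (Labs Inc. leads).
- R0: BR = High, leader payoff 14.
- R1: BR = High, leader payoff 10.
- R2: BR = Med, leader payoff 13.
- R3: BR = Low, leader payoff 8.
- R4: BR = Med, leader payoff 7.
Among 14, 10, 13, 8, 7, the best is 14 at R0. Subgame-perfect outcome: (R0, High) with payoffs (14, 16).
Under simultaneous play:
Labs Inc.'s best replies: Low→R2; Med→R2; High→R2.
Novax's best replies: R0→High; R1→High; R2→Med; R3→Low; R4→Med.
The unique mutual best reply is (R2, Med), giving (13, 19).
Novax earns 16 sequentially versus 19 at the Nash outcome: worse off.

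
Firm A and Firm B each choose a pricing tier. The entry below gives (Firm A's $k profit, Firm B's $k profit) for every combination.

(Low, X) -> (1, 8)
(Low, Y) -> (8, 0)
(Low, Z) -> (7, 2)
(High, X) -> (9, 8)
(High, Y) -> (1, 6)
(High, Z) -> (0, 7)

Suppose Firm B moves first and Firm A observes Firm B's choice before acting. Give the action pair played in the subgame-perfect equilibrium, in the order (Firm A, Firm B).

(High, X)

Backward induction with Firm B moving first.
- X: BR = High, leader payoff 8.
- Y: BR = Low, leader payoff 0.
- Z: BR = Low, leader payoff 2.
Firm B's induced payoffs are 8, 0, 2, so Firm B commits to X. Subgame-perfect outcome: (High, X) with payoffs (9, 8).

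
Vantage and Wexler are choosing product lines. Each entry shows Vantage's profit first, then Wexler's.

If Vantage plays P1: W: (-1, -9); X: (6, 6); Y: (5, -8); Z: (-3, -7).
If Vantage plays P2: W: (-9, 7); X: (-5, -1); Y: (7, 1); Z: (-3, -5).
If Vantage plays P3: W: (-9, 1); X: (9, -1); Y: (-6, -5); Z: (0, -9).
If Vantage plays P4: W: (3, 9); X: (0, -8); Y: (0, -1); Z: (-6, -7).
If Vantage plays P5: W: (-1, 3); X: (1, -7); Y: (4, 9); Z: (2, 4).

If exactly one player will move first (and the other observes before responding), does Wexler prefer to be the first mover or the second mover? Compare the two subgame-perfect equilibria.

If Vantage leads: Wexler's best replies are P1→X, P2→W, P3→W, P4→W, P5→Y; Vantage's induced payoffs 6, -9, -9, 3, 4; outcome (P1, X), payoffs (6, 6).
If Wexler leads: Vantage's best replies are W→P4, X→P3, Y→P2, Z→P5; Wexler's induced payoffs 9, -1, 1, 4; outcome (P4, W), payoffs (3, 9).
Wexler gets 9 moving first and 6 moving second, so Wexler prefers to move first.

first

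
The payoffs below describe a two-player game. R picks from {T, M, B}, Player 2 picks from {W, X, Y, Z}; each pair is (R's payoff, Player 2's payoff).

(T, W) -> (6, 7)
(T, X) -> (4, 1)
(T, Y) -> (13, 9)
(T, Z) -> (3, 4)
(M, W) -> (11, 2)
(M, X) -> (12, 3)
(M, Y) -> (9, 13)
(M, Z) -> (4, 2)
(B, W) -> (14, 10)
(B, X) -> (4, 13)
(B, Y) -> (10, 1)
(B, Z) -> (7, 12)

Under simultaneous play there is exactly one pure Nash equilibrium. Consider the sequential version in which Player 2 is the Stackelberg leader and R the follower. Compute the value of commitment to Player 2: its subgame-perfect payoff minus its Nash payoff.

R best-responds to each possible Player 2 move:
- W: BR = B, leader payoff 10.
- X: BR = M, leader payoff 3.
- Y: BR = T, leader payoff 9.
- Z: BR = B, leader payoff 12.
Player 2's induced payoffs are 10, 3, 9, 12, so Player 2 commits to Z. Subgame-perfect outcome: (B, Z) with payoffs (7, 12).
Under simultaneous play:
R's best replies: W→B; X→M; Y→T; Z→B.
Player 2's best replies: T→Y; M→Y; B→X.
The unique mutual best reply is (T, Y), giving (13, 9).
Player 2's commitment gain: 12 − 9 = 3.

3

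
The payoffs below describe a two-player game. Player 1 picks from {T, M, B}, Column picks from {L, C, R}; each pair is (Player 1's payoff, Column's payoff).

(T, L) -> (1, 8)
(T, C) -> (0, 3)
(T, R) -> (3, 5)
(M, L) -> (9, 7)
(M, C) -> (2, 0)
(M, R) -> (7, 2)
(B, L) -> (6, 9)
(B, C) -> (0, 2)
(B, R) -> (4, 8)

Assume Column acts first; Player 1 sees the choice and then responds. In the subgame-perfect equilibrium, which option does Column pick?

L

Work backward from Player 1's decision.
- L → Player 1 plays M (best of 1, 9, 6); Column gets 7.
- C → Player 1 plays M (best of 0, 2, 0); Column gets 0.
- R → Player 1 plays M (best of 3, 7, 4); Column gets 2.
Among 7, 0, 2, the best is 7 at L. Subgame-perfect outcome: (M, L) with payoffs (9, 7).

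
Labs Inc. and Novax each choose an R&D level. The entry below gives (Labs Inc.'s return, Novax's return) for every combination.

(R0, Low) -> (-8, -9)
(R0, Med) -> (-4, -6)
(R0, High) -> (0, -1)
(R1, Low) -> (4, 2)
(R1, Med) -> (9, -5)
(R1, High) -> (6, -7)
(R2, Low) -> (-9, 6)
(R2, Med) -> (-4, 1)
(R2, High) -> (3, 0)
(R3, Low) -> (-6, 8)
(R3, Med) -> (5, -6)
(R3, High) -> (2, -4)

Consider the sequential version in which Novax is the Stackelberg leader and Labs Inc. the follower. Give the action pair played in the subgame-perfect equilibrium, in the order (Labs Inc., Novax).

(R1, Low)

Labs Inc. best-responds to each possible Novax move:
- Low → Labs Inc. plays R1 (best of -8, 4, -9, -6); Novax gets 2.
- Med → Labs Inc. plays R1 (best of -4, 9, -4, 5); Novax gets -5.
- High → Labs Inc. plays R1 (best of 0, 6, 3, 2); Novax gets -7.
Novax's induced payoffs are 2, -5, -7, so Novax commits to Low. Subgame-perfect outcome: (R1, Low) with payoffs (4, 2).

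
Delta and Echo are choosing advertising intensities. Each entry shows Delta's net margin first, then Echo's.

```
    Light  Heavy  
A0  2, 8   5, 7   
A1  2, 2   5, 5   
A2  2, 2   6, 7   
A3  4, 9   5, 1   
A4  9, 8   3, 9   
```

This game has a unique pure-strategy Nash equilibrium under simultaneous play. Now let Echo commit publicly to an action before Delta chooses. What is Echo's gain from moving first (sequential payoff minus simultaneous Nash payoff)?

1

Delta best-responds to each possible Echo move:
- Light: Delta compares 2, 2, 2, 4, 9 and picks A4; Echo would get 8.
- Heavy: Delta compares 5, 5, 6, 5, 3 and picks A2; Echo would get 7.
Among 8, 7, the best is 8 at Light. Subgame-perfect outcome: (A4, Light) with payoffs (9, 8).
For the simultaneous game, intersect best replies.
Delta's best replies: Light→A4; Heavy→A2.
Echo's best replies: A0→Light; A1→Heavy; A2→Heavy; A3→Light; A4→Heavy.
Only (A2, Heavy) has each player best-responding; Nash payoffs (6, 7).
Echo's commitment gain: 8 − 7 = 1.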